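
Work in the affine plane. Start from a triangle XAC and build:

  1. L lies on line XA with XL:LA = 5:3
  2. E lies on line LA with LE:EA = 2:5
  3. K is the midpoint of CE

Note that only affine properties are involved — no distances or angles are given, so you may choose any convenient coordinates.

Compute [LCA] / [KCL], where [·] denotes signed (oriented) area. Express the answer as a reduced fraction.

[LCA]:[KCL] = -7

Work in coordinates with X = (0, 0), A = (1, 0), C = (0, 1).
1. L lies on line XA with XL:LA = 5:3 ⇒ L = (5/8, 0)
2. E lies on line LA with LE:EA = 2:5 ⇒ E = (41/56, 0)
3. K is the midpoint of CE ⇒ K = (41/112, 1/2)
2·[LCA] = -3/8, 2·[KCL] = 3/56
[LCA]:[KCL] = -3/8:3/56 = -7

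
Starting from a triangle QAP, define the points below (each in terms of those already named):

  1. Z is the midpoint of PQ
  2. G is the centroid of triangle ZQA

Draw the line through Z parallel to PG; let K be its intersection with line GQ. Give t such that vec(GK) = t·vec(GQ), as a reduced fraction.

Set Q = (0, 0), A = (1, 0), P = (0, 1); any affine frame gives the same invariant.
1. Z is the midpoint of PQ ⇒ Z = (0, 1/2)
2. G is the centroid of triangle ZQA ⇒ G = (1/3, 1/6)
through Z parallel to PG: direction (1/3, -5/6); meets GQ at K = (1/6, 1/12)
K = G + t·(Q−G) with t = 1/2

t = 1/2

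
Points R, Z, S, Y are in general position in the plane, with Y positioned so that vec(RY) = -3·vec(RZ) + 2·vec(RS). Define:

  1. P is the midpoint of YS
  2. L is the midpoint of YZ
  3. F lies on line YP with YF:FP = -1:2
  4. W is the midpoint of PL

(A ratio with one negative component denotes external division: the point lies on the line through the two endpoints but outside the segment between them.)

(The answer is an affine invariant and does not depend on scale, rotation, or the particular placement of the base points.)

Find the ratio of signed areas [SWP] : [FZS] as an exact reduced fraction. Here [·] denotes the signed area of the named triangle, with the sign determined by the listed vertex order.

[SWP]:[FZS] = -1/12

Set R = (0, 0), Z = (1, 0), S = (0, 1), Y = (-3, 2); any affine frame gives the same invariant.
1. P is the midpoint of YS ⇒ P = (-3/2, 3/2)
2. L is the midpoint of YZ ⇒ L = (-1, 1)
3. F lies on line YP with YF:FP = -1:2 ⇒ F = (-9/2, 5/2)
4. W is the midpoint of PL ⇒ W = (-5/4, 5/4)
2·[SWP] = -1/4, 2·[FZS] = 3
[SWP]:[FZS] = -1/4:3 = -1/12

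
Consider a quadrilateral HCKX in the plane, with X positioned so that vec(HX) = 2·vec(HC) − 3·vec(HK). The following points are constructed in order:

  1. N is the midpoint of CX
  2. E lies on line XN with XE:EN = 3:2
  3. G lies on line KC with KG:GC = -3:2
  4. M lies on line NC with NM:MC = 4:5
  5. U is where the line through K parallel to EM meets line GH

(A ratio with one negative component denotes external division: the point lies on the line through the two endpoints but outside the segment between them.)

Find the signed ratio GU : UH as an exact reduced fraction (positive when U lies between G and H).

GU:UH = 6

Choose coordinates H = (0, 0), C = (1, 0), K = (0, 1), X = (2, -3).
1. N is the midpoint of CX ⇒ N = (3/2, -3/2)
2. E lies on line XN with XE:EN = 3:2 ⇒ E = (17/10, -21/10)
3. G lies on line KC with KG:GC = -3:2 ⇒ G = (3, -2)
4. M lies on line NC with NM:MC = 4:5 ⇒ M = (23/18, -5/6)
5. U is where the line through K parallel to EM meets line GH ⇒ U = (3/7, -2/7)
U = G + t·(H−G) with t = 6/7, so GU:UH = t:(1−t) = 6/7:1/7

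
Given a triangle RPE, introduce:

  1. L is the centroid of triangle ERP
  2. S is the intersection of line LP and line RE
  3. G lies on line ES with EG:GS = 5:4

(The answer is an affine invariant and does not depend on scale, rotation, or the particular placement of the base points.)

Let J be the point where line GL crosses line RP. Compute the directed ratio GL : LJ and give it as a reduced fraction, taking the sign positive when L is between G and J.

GL:LJ = 7/6

Assign R = (0, 0), P = (1, 0), E = (0, 1) — the answer is frame-independent, so this choice is without loss of generality.
1. L is the centroid of triangle ERP ⇒ L = (1/3, 1/3)
2. S is the intersection of line LP and line RE ⇒ S = (0, 1/2)
3. G lies on line ES with EG:GS = 5:4 ⇒ G = (0, 13/18)
line GL meets RP at J = (13/21, 0)
L = G + t·(J−G) with t = 7/13, so GL:LJ = 7/13:6/13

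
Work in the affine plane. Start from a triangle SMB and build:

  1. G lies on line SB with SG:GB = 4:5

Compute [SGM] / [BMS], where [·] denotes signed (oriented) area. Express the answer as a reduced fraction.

Set S = (0, 0), M = (1, 0), B = (0, 1); any affine frame gives the same invariant.
1. G lies on line SB with SG:GB = 4:5 ⇒ G = (0, 4/9)
2·[SGM] = -4/9, 2·[BMS] = -1
[SGM]:[BMS] = -4/9:-1 = 4/9

[SGM]:[BMS] = 4/9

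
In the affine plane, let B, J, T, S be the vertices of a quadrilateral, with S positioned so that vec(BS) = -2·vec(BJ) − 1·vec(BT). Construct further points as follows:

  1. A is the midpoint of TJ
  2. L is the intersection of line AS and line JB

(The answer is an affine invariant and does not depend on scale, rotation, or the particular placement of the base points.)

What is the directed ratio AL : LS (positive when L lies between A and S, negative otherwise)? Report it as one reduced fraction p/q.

Work in coordinates with B = (0, 0), J = (1, 0), T = (0, 1), S = (-2, -1).
1. A is the midpoint of TJ ⇒ A = (1/2, 1/2)
2. L is the intersection of line AS and line JB ⇒ L = (-1/3, 0)
L = A + t·(S−A) with t = 1/3, so AL:LS = t:(1−t) = 1/3:2/3

AL:LS = 1/2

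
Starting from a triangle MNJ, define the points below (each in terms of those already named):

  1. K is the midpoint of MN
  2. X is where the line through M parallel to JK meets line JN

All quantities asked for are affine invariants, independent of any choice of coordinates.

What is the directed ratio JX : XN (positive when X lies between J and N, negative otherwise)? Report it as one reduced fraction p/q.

JX:XN = -1/2

Set M = (0, 0), N = (1, 0), J = (0, 1); any affine frame gives the same invariant.
1. K is the midpoint of MN ⇒ K = (1/2, 0)
2. X is where the line through M parallel to JK meets line JN ⇒ X = (-1, 2)
X = J + t·(N−J) with t = -1, so JX:XN = t:(1−t) = -1:2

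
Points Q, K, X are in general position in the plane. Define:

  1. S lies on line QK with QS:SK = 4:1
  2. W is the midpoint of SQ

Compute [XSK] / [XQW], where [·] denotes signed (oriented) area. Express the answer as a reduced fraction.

[XSK]:[XQW] = 1/2

Assign Q = (0, 0), K = (1, 0), X = (0, 1) — the answer is frame-independent, so this choice is without loss of generality.
1. S lies on line QK with QS:SK = 4:1 ⇒ S = (4/5, 0)
2. W is the midpoint of SQ ⇒ W = (2/5, 0)
2·[XSK] = 1/5, 2·[XQW] = 2/5
[XSK]:[XQW] = 1/5:2/5 = 1/2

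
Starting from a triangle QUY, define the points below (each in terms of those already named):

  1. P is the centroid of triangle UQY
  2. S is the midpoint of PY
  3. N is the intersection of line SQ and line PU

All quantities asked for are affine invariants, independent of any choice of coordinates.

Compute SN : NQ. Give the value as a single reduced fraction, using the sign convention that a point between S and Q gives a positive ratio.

SN:NQ = 1/2

Set Q = (0, 0), U = (1, 0), Y = (0, 1); any affine frame gives the same invariant.
1. P is the centroid of triangle UQY ⇒ P = (1/3, 1/3)
2. S is the midpoint of PY ⇒ S = (1/6, 2/3)
3. N is the intersection of line SQ and line PU ⇒ N = (1/9, 4/9)
N = S + t·(Q−S) with t = 1/3, so SN:NQ = t:(1−t) = 1/3:2/3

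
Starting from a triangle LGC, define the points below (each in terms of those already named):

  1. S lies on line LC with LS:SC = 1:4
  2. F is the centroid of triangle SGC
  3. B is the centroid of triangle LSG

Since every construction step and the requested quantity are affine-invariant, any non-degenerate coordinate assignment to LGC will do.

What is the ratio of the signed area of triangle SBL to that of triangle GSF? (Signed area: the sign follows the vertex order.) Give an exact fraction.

[SBL]:[GSF] = 1/4

Choose coordinates L = (0, 0), G = (1, 0), C = (0, 1).
1. S lies on line LC with LS:SC = 1:4 ⇒ S = (0, 1/5)
2. F is the centroid of triangle SGC ⇒ F = (1/3, 2/5)
3. B is the centroid of triangle LSG ⇒ B = (1/3, 1/15)
2·[SBL] = -1/15, 2·[GSF] = -4/15
[SBL]:[GSF] = -1/15:-4/15 = 1/4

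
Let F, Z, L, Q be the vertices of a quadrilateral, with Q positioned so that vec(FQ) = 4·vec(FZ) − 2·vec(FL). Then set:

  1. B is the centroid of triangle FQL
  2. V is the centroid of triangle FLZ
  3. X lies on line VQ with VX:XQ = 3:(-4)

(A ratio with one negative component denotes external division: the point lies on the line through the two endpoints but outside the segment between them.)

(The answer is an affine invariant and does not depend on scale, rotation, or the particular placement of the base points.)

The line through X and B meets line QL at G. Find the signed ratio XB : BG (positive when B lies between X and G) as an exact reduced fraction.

XB:BG = 4

Set F = (0, 0), Z = (1, 0), L = (0, 1), Q = (4, -2); any affine frame gives the same invariant.
1. B is the centroid of triangle FQL ⇒ B = (4/3, -1/3)
2. V is the centroid of triangle FLZ ⇒ V = (1/3, 1/3)
3. X lies on line VQ with VX:XQ = 3:(-4) ⇒ X = (-32/3, 22/3)
line XB meets QL at G = (13/3, -9/4)
B = X + t·(G−X) with t = 4/5, so XB:BG = 4/5:1/5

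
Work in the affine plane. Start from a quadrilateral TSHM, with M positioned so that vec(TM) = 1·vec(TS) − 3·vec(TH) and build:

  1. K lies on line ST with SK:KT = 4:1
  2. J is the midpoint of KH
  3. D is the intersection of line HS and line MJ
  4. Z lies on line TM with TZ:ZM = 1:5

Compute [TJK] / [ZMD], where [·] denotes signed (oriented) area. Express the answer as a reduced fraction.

[TJK]:[ZMD] = -13/100

Set T = (0, 0), S = (1, 0), H = (0, 1), M = (1, -3); any affine frame gives the same invariant.
1. K lies on line ST with SK:KT = 4:1 ⇒ K = (1/5, 0)
2. J is the midpoint of KH ⇒ J = (1/10, 1/2)
3. D is the intersection of line HS and line MJ ⇒ D = (-1/26, 27/26)
4. Z lies on line TM with TZ:ZM = 1:5 ⇒ Z = (1/6, -1/2)
2·[TJK] = -1/10, 2·[ZMD] = 10/13
[TJK]:[ZMD] = -1/10:10/13 = -13/100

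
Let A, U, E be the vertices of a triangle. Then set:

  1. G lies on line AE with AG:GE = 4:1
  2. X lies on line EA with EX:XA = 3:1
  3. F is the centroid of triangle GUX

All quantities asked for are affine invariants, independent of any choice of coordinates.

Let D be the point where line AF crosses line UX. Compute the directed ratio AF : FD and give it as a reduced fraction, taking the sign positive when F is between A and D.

Choose coordinates A = (0, 0), U = (1, 0), E = (0, 1).
1. G lies on line AE with AG:GE = 4:1 ⇒ G = (0, 4/5)
2. X lies on line EA with EX:XA = 3:1 ⇒ X = (0, 1/4)
3. F is the centroid of triangle GUX ⇒ F = (1/3, 7/20)
line AF meets UX at D = (5/26, 21/104)
F = A + t·(D−A) with t = 26/15, so AF:FD = 26/15:-11/15

AF:FD = -26/11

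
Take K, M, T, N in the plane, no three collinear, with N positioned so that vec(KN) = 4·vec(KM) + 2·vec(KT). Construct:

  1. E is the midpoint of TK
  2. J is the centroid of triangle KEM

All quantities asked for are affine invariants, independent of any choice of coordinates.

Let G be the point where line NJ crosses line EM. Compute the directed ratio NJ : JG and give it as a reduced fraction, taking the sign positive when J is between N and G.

Set K = (0, 0), M = (1, 0), T = (0, 1), N = (4, 2); any affine frame gives the same invariant.
1. E is the midpoint of TK ⇒ E = (0, 1/2)
2. J is the centroid of triangle KEM ⇒ J = (1/3, 1/6)
line NJ meets EM at G = (1/2, 1/4)
J = N + t·(G−N) with t = 22/21, so NJ:JG = 22/21:-1/21

NJ:JG = -22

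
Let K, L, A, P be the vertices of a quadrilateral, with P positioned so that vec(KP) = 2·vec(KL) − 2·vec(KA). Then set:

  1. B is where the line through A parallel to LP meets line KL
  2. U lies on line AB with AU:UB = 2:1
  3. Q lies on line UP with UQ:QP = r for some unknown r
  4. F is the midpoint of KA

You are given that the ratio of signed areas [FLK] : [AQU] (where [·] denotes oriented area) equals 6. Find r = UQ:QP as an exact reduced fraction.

Work in coordinates with K = (0, 0), L = (1, 0), A = (0, 1), P = (2, -2).
1. B is where the line through A parallel to LP meets line KL ⇒ B = (1/2, 0)
2. U lies on line AB with AU:UB = 2:1 ⇒ U = (1/3, 1/3)
3. With UQ:QP = r, write λ = r/(r+1) so Q = U + λ·(P−U); Q is affine-linear in λ
4. F is the midpoint of KA ⇒ F = (0, 1/2)
Every point depending on Q is an affine combination of Q and λ-independent points, so each such coordinate is linear in λ; the λ² term in each signed area is a multiple of (P−U)×(P−U) = 0, so 2·[FLK] and 2·[AQU] are each linear in λ. Evaluating at λ=0 and λ=1:
  2·[FLK] = -1/2,   2·[AQU] = -1/3·λ
So [FLK]:[AQU] = (-1/2) / (-1/3·λ). Setting this equal to 6:
  -1/2 = 6·(-1/3·λ)  ⇒  λ = 1/4
Then r = λ/(1−λ) = (1/4)/(3/4) = 1/3. Check: with r = 1/3, Q = (3/4, -1/4) and [FLK]:[AQU] = 6 as required.

r = 1/3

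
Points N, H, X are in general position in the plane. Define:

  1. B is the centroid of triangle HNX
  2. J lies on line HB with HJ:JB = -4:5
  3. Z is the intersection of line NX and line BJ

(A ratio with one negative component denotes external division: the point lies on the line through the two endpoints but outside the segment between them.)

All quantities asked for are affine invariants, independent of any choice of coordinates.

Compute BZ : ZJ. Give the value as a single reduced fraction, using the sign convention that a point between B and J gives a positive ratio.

Assign N = (0, 0), H = (1, 0), X = (0, 1) — the answer is frame-independent, so this choice is without loss of generality.
1. B is the centroid of triangle HNX ⇒ B = (1/3, 1/3)
2. J lies on line HB with HJ:JB = -4:5 ⇒ J = (11/3, -4/3)
3. Z is the intersection of line NX and line BJ ⇒ Z = (0, 1/2)
Z = B + t·(J−B) with t = -1/10, so BZ:ZJ = t:(1−t) = -1/10:11/10

BZ:ZJ = -1/11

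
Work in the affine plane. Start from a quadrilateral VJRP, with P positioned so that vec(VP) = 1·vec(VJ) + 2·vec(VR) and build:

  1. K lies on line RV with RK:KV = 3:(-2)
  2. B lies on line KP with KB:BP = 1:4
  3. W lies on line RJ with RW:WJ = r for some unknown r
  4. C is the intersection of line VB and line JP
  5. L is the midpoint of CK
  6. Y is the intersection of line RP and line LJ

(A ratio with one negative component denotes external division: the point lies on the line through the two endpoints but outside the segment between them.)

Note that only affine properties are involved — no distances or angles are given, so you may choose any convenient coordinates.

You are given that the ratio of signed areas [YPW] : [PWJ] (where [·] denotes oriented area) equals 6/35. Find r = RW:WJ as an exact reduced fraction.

Choose coordinates V = (0, 0), J = (1, 0), R = (0, 1), P = (1, 2).
1. K lies on line RV with RK:KV = 3:(-2) ⇒ K = (0, -2)
2. B lies on line KP with KB:BP = 1:4 ⇒ B = (1/5, -6/5)
3. With RW:WJ = r, write λ = r/(r+1) so W = R + λ·(J−R); W is affine-linear in λ
4. C is the intersection of line VB and line JP ⇒ C = (1, -6)
5. L is the midpoint of CK ⇒ L = (1/2, -4)
6. Y is the intersection of line RP and line LJ ⇒ Y = (9/7, 16/7)
Every point depending on W is an affine combination of W and λ-independent points, so each such coordinate is linear in λ; the λ² term in each signed area is a multiple of (J−R)×(J−R) = 0, so 2·[YPW] and 2·[PWJ] are each linear in λ. Evaluating at λ=0 and λ=1:
  2·[YPW] = 4/7·λ,   2·[PWJ] = -2·λ + 2
So [YPW]:[PWJ] = (4/7·λ) / (-2·λ + 2). Setting this equal to 6/35:
  4/7·λ = 6/35·(-2·λ + 2)  ⇒  λ = 3/8
Then r = λ/(1−λ) = (3/8)/(5/8) = 3/5. Check: with r = 3/5, W = (3/8, 5/8) and [YPW]:[PWJ] = 6/35 as required.

r = 3/5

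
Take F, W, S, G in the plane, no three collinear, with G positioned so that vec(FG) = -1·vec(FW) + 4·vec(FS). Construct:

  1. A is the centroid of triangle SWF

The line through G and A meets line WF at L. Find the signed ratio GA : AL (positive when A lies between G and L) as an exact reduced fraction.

GA:AL = 11

Work in coordinates with F = (0, 0), W = (1, 0), S = (0, 1), G = (-1, 4).
1. A is the centroid of triangle SWF ⇒ A = (1/3, 1/3)
line GA meets WF at L = (5/11, 0)
A = G + t·(L−G) with t = 11/12, so GA:AL = 11/12:1/12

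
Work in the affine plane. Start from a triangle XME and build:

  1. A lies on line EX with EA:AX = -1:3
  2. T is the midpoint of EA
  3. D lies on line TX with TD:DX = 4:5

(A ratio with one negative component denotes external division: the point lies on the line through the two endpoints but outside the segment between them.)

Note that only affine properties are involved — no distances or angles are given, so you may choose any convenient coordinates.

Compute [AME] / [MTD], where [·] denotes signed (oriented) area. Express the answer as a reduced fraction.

Choose coordinates X = (0, 0), M = (1, 0), E = (0, 1).
1. A lies on line EX with EA:AX = -1:3 ⇒ A = (0, 3/2)
2. T is the midpoint of EA ⇒ T = (0, 5/4)
3. D lies on line TX with TD:DX = 4:5 ⇒ D = (0, 25/36)
2·[AME] = -1/2, 2·[MTD] = 5/9
[AME]:[MTD] = -1/2:5/9 = -9/10

[AME]:[MTD] = -9/10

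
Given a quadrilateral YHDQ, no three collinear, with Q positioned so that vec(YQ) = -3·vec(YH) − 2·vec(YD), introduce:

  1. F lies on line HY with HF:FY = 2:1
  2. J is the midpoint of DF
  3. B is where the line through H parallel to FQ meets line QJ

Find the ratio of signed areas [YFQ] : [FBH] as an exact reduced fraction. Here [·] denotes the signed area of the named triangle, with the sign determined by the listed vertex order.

[YFQ]:[FBH] = -3/11

Choose coordinates Y = (0, 0), H = (1, 0), D = (0, 1), Q = (-3, -2).
1. F lies on line HY with HF:FY = 2:1 ⇒ F = (1/3, 0)
2. J is the midpoint of DF ⇒ J = (1/6, 1/2)
3. B is where the line through H parallel to FQ meets line QJ ⇒ B = (-46/9, -11/3)
2·[YFQ] = -2/3, 2·[FBH] = 22/9
[YFQ]:[FBH] = -2/3:22/9 = -3/11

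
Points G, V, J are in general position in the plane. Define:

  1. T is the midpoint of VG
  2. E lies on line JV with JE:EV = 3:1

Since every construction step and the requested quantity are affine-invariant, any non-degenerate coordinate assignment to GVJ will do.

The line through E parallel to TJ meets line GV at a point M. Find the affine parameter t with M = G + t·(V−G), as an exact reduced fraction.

Work in coordinates with G = (0, 0), V = (1, 0), J = (0, 1).
1. T is the midpoint of VG ⇒ T = (1/2, 0)
2. E lies on line JV with JE:EV = 3:1 ⇒ E = (3/4, 1/4)
through E parallel to TJ: direction (-1/2, 1); meets GV at M = (7/8, 0)
M = G + t·(V−G) with t = 7/8

t = 7/8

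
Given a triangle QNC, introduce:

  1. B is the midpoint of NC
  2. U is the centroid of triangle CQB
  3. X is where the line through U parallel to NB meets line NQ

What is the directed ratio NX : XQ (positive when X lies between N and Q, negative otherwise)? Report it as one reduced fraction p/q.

Choose coordinates Q = (0, 0), N = (1, 0), C = (0, 1).
1. B is the midpoint of NC ⇒ B = (1/2, 1/2)
2. U is the centroid of triangle CQB ⇒ U = (1/6, 1/2)
3. X is where the line through U parallel to NB meets line NQ ⇒ X = (2/3, 0)
X = N + t·(Q−N) with t = 1/3, so NX:XQ = t:(1−t) = 1/3:2/3

NX:XQ = 1/2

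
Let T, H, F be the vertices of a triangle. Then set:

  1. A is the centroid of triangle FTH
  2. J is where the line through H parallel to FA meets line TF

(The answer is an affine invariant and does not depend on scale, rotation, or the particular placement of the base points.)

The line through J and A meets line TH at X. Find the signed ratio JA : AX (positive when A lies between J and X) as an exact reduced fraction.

JA:AX = 5

Set T = (0, 0), H = (1, 0), F = (0, 1); any affine frame gives the same invariant.
1. A is the centroid of triangle FTH ⇒ A = (1/3, 1/3)
2. J is where the line through H parallel to FA meets line TF ⇒ J = (0, 2)
line JA meets TH at X = (2/5, 0)
A = J + t·(X−J) with t = 5/6, so JA:AX = 5/6:1/6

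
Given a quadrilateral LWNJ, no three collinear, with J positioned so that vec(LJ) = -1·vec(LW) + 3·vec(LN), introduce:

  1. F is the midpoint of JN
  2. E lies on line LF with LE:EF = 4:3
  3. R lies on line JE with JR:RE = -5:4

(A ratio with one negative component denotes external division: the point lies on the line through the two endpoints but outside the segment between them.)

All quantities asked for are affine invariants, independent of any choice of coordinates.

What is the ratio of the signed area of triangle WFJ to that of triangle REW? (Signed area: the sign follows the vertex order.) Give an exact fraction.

[WFJ]:[REW] = 7/88

Choose coordinates L = (0, 0), W = (1, 0), N = (0, 1), J = (-1, 3).
1. F is the midpoint of JN ⇒ F = (-1/2, 2)
2. E lies on line LF with LE:EF = 4:3 ⇒ E = (-2/7, 8/7)
3. R lies on line JE with JR:RE = -5:4 ⇒ R = (18/7, -44/7)
2·[WFJ] = -1/2, 2·[REW] = -44/7
[WFJ]:[REW] = -1/2:-44/7 = 7/88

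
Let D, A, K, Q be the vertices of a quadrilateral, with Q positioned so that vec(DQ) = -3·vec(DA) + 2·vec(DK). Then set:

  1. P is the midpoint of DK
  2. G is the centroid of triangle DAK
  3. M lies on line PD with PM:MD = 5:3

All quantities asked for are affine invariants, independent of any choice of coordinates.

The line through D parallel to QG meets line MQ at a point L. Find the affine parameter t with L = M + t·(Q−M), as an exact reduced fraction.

t = -3/5

Assign D = (0, 0), A = (1, 0), K = (0, 1), Q = (-3, 2) — the answer is frame-independent, so this choice is without loss of generality.
1. P is the midpoint of DK ⇒ P = (0, 1/2)
2. G is the centroid of triangle DAK ⇒ G = (1/3, 1/3)
3. M lies on line PD with PM:MD = 5:3 ⇒ M = (0, 3/16)
through D parallel to QG: direction (10/3, -5/3); meets MQ at L = (9/5, -9/10)
L = M + t·(Q−M) with t = -3/5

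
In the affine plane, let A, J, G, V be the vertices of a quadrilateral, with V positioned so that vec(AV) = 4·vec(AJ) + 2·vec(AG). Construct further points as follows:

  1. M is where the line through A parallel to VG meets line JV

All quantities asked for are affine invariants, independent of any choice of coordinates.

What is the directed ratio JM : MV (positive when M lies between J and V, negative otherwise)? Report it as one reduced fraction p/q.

JM:MV = 1/4

Assign A = (0, 0), J = (1, 0), G = (0, 1), V = (4, 2) — the answer is frame-independent, so this choice is without loss of generality.
1. M is where the line through A parallel to VG meets line JV ⇒ M = (8/5, 2/5)
M = J + t·(V−J) with t = 1/5, so JM:MV = t:(1−t) = 1/5:4/5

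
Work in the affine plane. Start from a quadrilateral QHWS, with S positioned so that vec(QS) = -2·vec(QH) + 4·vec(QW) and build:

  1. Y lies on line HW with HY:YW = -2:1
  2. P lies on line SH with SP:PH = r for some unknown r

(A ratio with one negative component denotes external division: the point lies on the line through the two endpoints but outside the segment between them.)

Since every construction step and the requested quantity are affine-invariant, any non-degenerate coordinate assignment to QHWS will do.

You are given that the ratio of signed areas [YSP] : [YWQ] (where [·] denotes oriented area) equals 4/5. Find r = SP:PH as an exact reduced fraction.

r = 2/3

Choose coordinates Q = (0, 0), H = (1, 0), W = (0, 1), S = (-2, 4).
1. Y lies on line HW with HY:YW = -2:1 ⇒ Y = (-1, 2)
2. With SP:PH = r, write λ = r/(r+1) so P = S + λ·(H−S); P is affine-linear in λ
Every point depending on P is an affine combination of P and λ-independent points, so each such coordinate is linear in λ; the λ² term in each signed area is a multiple of (H−S)×(H−S) = 0, so 2·[YSP] and 2·[YWQ] are each linear in λ. Evaluating at λ=0 and λ=1:
  2·[YSP] = -2·λ,   2·[YWQ] = -1
So [YSP]:[YWQ] = (-2·λ) / (-1). Setting this equal to 4/5:
  -2·λ = 4/5·(-1)  ⇒  λ = 2/5
Then r = λ/(1−λ) = (2/5)/(3/5) = 2/3. Check: with r = 2/3, P = (-4/5, 12/5) and [YSP]:[YWQ] = 4/5 as required.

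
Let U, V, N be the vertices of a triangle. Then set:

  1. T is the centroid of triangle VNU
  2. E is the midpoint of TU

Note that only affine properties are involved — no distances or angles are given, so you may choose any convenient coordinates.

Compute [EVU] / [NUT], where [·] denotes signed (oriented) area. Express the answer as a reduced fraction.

Choose coordinates U = (0, 0), V = (1, 0), N = (0, 1).
1. T is the centroid of triangle VNU ⇒ T = (1/3, 1/3)
2. E is the midpoint of TU ⇒ E = (1/6, 1/6)
2·[EVU] = -1/6, 2·[NUT] = 1/3
[EVU]:[NUT] = -1/6:1/3 = -1/2

[EVU]:[NUT] = -1/2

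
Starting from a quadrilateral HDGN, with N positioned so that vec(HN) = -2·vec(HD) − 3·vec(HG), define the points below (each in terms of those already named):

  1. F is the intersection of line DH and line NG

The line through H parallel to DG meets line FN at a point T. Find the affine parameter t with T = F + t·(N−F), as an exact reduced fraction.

Work in coordinates with H = (0, 0), D = (1, 0), G = (0, 1), N = (-2, -3).
1. F is the intersection of line DH and line NG ⇒ F = (-1/2, 0)
through H parallel to DG: direction (-1, 1); meets FN at T = (-1/3, 1/3)
T = F + t·(N−F) with t = -1/9

t = -1/9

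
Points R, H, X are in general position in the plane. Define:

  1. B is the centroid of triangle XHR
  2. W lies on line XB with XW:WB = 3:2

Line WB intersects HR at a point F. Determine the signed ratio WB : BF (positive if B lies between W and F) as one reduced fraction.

WB:BF = 4/5

Assign R = (0, 0), H = (1, 0), X = (0, 1) — the answer is frame-independent, so this choice is without loss of generality.
1. B is the centroid of triangle XHR ⇒ B = (1/3, 1/3)
2. W lies on line XB with XW:WB = 3:2 ⇒ W = (1/5, 3/5)
line WB meets HR at F = (1/2, 0)
B = W + t·(F−W) with t = 4/9, so WB:BF = 4/9:5/9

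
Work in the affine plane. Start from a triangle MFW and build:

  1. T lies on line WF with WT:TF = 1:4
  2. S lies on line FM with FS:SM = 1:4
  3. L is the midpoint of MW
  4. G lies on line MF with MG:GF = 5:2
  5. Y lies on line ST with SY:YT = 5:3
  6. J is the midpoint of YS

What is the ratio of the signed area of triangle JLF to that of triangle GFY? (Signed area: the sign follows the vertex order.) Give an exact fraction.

Work in coordinates with M = (0, 0), F = (1, 0), W = (0, 1).
1. T lies on line WF with WT:TF = 1:4 ⇒ T = (1/5, 4/5)
2. S lies on line FM with FS:SM = 1:4 ⇒ S = (4/5, 0)
3. L is the midpoint of MW ⇒ L = (0, 1/2)
4. G lies on line MF with MG:GF = 5:2 ⇒ G = (5/7, 0)
5. Y lies on line ST with SY:YT = 5:3 ⇒ Y = (17/40, 1/2)
6. J is the midpoint of YS ⇒ J = (49/80, 1/4)
2·[JLF] = 9/160, 2·[GFY] = 1/7
[JLF]:[GFY] = 9/160:1/7 = 63/160

[JLF]:[GFY] = 63/160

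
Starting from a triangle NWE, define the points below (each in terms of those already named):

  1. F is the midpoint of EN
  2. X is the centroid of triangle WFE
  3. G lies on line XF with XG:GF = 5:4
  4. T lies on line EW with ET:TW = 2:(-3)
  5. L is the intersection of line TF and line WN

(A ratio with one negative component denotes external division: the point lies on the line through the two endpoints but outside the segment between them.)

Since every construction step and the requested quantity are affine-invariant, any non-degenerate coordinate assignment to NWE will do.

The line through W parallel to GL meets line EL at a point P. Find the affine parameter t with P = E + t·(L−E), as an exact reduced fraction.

Assign N = (0, 0), W = (1, 0), E = (0, 1) — the answer is frame-independent, so this choice is without loss of generality.
1. F is the midpoint of EN ⇒ F = (0, 1/2)
2. X is the centroid of triangle WFE ⇒ X = (1/3, 1/2)
3. G lies on line XF with XG:GF = 5:4 ⇒ G = (4/27, 1/2)
4. T lies on line EW with ET:TW = 2:(-3) ⇒ T = (-2, 3)
5. L is the intersection of line TF and line WN ⇒ L = (2/5, 0)
through W parallel to GL: direction (34/135, -1/2); meets EL at P = (-67/35, 81/14)
P = E + t·(L−E) with t = -67/14

t = -67/14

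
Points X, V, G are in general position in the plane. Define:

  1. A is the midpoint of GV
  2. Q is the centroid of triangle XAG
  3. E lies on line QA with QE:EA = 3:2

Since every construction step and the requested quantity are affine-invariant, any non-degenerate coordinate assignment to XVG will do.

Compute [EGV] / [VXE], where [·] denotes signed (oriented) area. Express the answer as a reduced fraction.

Assign X = (0, 0), V = (1, 0), G = (0, 1) — the answer is frame-independent, so this choice is without loss of generality.
1. A is the midpoint of GV ⇒ A = (1/2, 1/2)
2. Q is the centroid of triangle XAG ⇒ Q = (1/6, 1/2)
3. E lies on line QA with QE:EA = 3:2 ⇒ E = (11/30, 1/2)
2·[EGV] = -2/15, 2·[VXE] = -1/2
[EGV]:[VXE] = -2/15:-1/2 = 4/15

[EGV]:[VXE] = 4/15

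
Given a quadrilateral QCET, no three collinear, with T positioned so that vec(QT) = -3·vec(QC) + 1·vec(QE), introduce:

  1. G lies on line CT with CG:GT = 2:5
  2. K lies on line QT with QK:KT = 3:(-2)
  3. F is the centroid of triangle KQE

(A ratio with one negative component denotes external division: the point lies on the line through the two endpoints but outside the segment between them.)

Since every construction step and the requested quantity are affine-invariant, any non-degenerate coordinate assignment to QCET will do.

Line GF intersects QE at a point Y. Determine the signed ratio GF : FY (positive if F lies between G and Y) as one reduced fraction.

Work in coordinates with Q = (0, 0), C = (1, 0), E = (0, 1), T = (-3, 1).
1. G lies on line CT with CG:GT = 2:5 ⇒ G = (-1/7, 2/7)
2. K lies on line QT with QK:KT = 3:(-2) ⇒ K = (-9, 3)
3. F is the centroid of triangle KQE ⇒ F = (-3, 4/3)
line GF meets QE at Y = (0, 7/30)
F = G + t·(Y−G) with t = -20, so GF:FY = -20:21

GF:FY = -20/21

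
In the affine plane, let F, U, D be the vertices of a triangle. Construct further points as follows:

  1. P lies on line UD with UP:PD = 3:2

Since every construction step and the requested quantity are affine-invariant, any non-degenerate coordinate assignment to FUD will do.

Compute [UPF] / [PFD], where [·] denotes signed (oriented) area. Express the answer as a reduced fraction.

[UPF]:[PFD] = -3/2

Work in coordinates with F = (0, 0), U = (1, 0), D = (0, 1).
1. P lies on line UD with UP:PD = 3:2 ⇒ P = (2/5, 3/5)
2·[UPF] = 3/5, 2·[PFD] = -2/5
[UPF]:[PFD] = 3/5:-2/5 = -3/2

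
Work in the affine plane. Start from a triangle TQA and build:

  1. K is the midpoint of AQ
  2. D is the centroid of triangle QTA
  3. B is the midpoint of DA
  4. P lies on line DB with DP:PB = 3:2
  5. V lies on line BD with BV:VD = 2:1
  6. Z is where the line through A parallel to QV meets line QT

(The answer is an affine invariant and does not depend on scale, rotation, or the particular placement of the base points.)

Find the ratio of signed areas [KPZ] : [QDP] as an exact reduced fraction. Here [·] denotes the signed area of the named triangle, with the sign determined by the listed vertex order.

[KPZ]:[QDP] = -23/24

Choose coordinates T = (0, 0), Q = (1, 0), A = (0, 1).
1. K is the midpoint of AQ ⇒ K = (1/2, 1/2)
2. D is the centroid of triangle QTA ⇒ D = (1/3, 1/3)
3. B is the midpoint of DA ⇒ B = (1/6, 2/3)
4. P lies on line DB with DP:PB = 3:2 ⇒ P = (7/30, 8/15)
5. V lies on line BD with BV:VD = 2:1 ⇒ V = (5/18, 4/9)
6. Z is where the line through A parallel to QV meets line QT ⇒ Z = (13/8, 0)
2·[KPZ] = 23/240, 2·[QDP] = -1/10
[KPZ]:[QDP] = 23/240:-1/10 = -23/24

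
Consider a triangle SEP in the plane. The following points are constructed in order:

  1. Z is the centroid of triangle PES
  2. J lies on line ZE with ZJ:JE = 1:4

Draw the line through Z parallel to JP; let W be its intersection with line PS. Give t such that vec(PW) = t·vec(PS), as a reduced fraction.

Assign S = (0, 0), E = (1, 0), P = (0, 1) — the answer is frame-independent, so this choice is without loss of generality.
1. Z is the centroid of triangle PES ⇒ Z = (1/3, 1/3)
2. J lies on line ZE with ZJ:JE = 1:4 ⇒ J = (7/15, 4/15)
through Z parallel to JP: direction (-7/15, 11/15); meets PS at W = (0, 6/7)
W = P + t·(S−P) with t = 1/7

t = 1/7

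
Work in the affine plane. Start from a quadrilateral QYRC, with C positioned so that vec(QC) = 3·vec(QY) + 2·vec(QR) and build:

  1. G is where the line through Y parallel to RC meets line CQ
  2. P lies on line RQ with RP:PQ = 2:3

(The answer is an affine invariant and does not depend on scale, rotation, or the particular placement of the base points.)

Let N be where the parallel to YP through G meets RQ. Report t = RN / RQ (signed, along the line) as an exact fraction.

t = 34/15

Choose coordinates Q = (0, 0), Y = (1, 0), R = (0, 1), C = (3, 2).
1. G is where the line through Y parallel to RC meets line CQ ⇒ G = (-1, -2/3)
2. P lies on line RQ with RP:PQ = 2:3 ⇒ P = (0, 3/5)
through G parallel to YP: direction (-1, 3/5); meets RQ at N = (0, -19/15)
N = R + t·(Q−R) with t = 34/15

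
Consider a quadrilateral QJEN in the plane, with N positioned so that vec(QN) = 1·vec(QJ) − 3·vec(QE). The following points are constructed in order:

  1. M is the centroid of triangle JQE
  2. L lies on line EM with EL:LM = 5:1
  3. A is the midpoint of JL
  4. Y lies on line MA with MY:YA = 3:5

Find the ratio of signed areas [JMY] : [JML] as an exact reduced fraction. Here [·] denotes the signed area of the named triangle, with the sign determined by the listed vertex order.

[JMY]:[JML] = 3/16

Assign Q = (0, 0), J = (1, 0), E = (0, 1), N = (1, -3) — the answer is frame-independent, so this choice is without loss of generality.
1. M is the centroid of triangle JQE ⇒ M = (1/3, 1/3)
2. L lies on line EM with EL:LM = 5:1 ⇒ L = (5/18, 4/9)
3. A is the midpoint of JL ⇒ A = (23/36, 2/9)
4. Y lies on line MA with MY:YA = 3:5 ⇒ Y = (43/96, 7/24)
2·[JMY] = -1/96, 2·[JML] = -1/18
[JMY]:[JML] = -1/96:-1/18 = 3/16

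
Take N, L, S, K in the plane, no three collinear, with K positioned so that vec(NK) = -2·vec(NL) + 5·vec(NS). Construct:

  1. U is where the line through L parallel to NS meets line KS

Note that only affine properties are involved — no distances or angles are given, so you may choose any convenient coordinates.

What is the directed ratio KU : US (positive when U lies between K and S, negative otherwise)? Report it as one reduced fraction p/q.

Choose coordinates N = (0, 0), L = (1, 0), S = (0, 1), K = (-2, 5).
1. U is where the line through L parallel to NS meets line KS ⇒ U = (1, -1)
U = K + t·(S−K) with t = 3/2, so KU:US = t:(1−t) = 3/2:-1/2

KU:US = -3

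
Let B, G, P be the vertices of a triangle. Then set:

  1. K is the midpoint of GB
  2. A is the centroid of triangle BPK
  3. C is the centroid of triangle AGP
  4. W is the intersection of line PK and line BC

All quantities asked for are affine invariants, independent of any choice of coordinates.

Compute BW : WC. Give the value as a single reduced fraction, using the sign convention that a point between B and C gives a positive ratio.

Set B = (0, 0), G = (1, 0), P = (0, 1); any affine frame gives the same invariant.
1. K is the midpoint of GB ⇒ K = (1/2, 0)
2. A is the centroid of triangle BPK ⇒ A = (1/6, 1/3)
3. C is the centroid of triangle AGP ⇒ C = (7/18, 4/9)
4. W is the intersection of line PK and line BC ⇒ W = (7/22, 4/11)
W = B + t·(C−B) with t = 9/11, so BW:WC = t:(1−t) = 9/11:2/11

BW:WC = 9/2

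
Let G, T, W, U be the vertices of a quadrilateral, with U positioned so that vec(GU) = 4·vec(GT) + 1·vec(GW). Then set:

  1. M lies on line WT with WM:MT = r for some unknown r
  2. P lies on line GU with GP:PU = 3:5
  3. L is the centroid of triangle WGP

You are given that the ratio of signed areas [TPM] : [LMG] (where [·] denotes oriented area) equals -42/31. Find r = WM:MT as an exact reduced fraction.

r = 5/2

Set G = (0, 0), T = (1, 0), W = (0, 1), U = (4, 1); any affine frame gives the same invariant.
1. With WM:MT = r, write λ = r/(r+1) so M = W + λ·(T−W); M is affine-linear in λ
2. P lies on line GU with GP:PU = 3:5 ⇒ P = (3/2, 3/8)
3. L is the centroid of triangle WGP ⇒ L = (1/2, 11/24)
Every point depending on M is an affine combination of M and λ-independent points, so each such coordinate is linear in λ; the λ² term in each signed area is a multiple of (T−W)×(T−W) = 0, so 2·[TPM] and 2·[LMG] are each linear in λ. Evaluating at λ=0 and λ=1:
  2·[TPM] = -7/8·λ + 7/8,   2·[LMG] = -23/24·λ + 1/2
So [TPM]:[LMG] = (-7/8·λ + 7/8) / (-23/24·λ + 1/2). Setting this equal to -42/31:
  -7/8·λ + 7/8 = -42/31·(-23/24·λ + 1/2)  ⇒  λ = 5/7
Then r = λ/(1−λ) = (5/7)/(2/7) = 5/2. Check: with r = 5/2, M = (5/7, 2/7) and [TPM]:[LMG] = -42/31 as required.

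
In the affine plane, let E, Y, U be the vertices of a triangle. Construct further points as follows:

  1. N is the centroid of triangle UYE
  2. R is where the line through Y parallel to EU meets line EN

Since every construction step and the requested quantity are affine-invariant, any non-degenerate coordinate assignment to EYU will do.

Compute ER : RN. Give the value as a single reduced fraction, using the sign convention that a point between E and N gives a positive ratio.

ER:RN = -3/2

Set E = (0, 0), Y = (1, 0), U = (0, 1); any affine frame gives the same invariant.
1. N is the centroid of triangle UYE ⇒ N = (1/3, 1/3)
2. R is where the line through Y parallel to EU meets line EN ⇒ R = (1, 1)
R = E + t·(N−E) with t = 3, so ER:RN = t:(1−t) = 3:-2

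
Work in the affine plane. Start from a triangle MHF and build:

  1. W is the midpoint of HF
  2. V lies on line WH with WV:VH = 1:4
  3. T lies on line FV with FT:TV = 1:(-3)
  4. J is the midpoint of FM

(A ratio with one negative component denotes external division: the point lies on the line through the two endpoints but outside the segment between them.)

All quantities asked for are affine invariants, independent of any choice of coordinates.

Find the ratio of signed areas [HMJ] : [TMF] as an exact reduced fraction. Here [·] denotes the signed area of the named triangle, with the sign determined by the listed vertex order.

Assign M = (0, 0), H = (1, 0), F = (0, 1) — the answer is frame-independent, so this choice is without loss of generality.
1. W is the midpoint of HF ⇒ W = (1/2, 1/2)
2. V lies on line WH with WV:VH = 1:4 ⇒ V = (3/5, 2/5)
3. T lies on line FV with FT:TV = 1:(-3) ⇒ T = (-3/10, 13/10)
4. J is the midpoint of FM ⇒ J = (0, 1/2)
2·[HMJ] = -1/2, 2·[TMF] = 3/10
[HMJ]:[TMF] = -1/2:3/10 = -5/3

[HMJ]:[TMF] = -5/3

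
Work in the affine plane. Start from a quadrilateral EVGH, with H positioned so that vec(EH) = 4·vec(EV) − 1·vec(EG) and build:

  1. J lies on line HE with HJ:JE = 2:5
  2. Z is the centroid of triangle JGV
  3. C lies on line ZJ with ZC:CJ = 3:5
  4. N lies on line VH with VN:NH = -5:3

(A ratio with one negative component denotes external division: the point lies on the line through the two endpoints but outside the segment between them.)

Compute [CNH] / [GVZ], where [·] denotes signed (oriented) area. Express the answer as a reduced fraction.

[CNH]:[GVZ] = -63/64

Set E = (0, 0), V = (1, 0), G = (0, 1), H = (4, -1); any affine frame gives the same invariant.
1. J lies on line HE with HJ:JE = 2:5 ⇒ J = (20/7, -5/7)
2. Z is the centroid of triangle JGV ⇒ Z = (9/7, 2/21)
3. C lies on line ZJ with ZC:CJ = 3:5 ⇒ C = (15/8, -5/24)
4. N lies on line VH with VN:NH = -5:3 ⇒ N = (17/2, -5/2)
2·[CNH] = -3/8, 2·[GVZ] = 8/21
[CNH]:[GVZ] = -3/8:8/21 = -63/64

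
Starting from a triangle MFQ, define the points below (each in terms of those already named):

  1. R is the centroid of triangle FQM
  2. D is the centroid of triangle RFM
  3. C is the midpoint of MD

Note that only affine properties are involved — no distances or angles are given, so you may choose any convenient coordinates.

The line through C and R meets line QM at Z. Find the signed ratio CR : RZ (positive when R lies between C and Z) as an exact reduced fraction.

Work in coordinates with M = (0, 0), F = (1, 0), Q = (0, 1).
1. R is the centroid of triangle FQM ⇒ R = (1/3, 1/3)
2. D is the centroid of triangle RFM ⇒ D = (4/9, 1/9)
3. C is the midpoint of MD ⇒ C = (2/9, 1/18)
line CR meets QM at Z = (0, -1/2)
R = C + t·(Z−C) with t = -1/2, so CR:RZ = -1/2:3/2

CR:RZ = -1/3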